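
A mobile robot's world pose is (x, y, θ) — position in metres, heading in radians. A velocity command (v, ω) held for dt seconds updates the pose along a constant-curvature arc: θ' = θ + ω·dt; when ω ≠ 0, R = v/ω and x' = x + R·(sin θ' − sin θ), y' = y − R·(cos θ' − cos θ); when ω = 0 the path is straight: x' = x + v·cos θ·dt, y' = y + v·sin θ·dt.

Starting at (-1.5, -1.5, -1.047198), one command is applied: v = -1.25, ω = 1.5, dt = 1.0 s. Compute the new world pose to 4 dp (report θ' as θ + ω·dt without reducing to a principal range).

(-2.5863, -1.1673, 0.4528)

θ' = -1.0472 + 1.5·1.0 = 0.4528
R = v/ω = -1.25/1.5 = -0.8333
x' = -1.5 + -0.8333·(sin 0.4528 − sin -1.0472) = -2.5863
y' = -1.5 − -0.8333·(cos 0.4528 − cos -1.0472) = -1.1673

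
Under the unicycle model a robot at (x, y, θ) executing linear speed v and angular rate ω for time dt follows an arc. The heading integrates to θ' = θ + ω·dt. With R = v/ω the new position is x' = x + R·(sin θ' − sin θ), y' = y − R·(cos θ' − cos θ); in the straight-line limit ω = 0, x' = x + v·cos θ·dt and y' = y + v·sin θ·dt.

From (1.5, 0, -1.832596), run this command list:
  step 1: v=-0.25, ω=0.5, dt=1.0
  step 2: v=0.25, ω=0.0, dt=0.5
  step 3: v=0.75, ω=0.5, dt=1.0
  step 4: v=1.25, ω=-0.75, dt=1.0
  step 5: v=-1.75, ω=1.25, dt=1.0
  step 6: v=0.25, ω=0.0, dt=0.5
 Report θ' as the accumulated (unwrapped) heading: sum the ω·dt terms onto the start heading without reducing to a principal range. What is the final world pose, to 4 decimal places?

(1.4896, -0.3719, -0.3326)

step 1: θ'=-1.3326 (R=-0.5000) → pose (1.5029, 0.2474, -1.3326)
step 2: θ'=-1.3326 (straight) → pose (1.5324, 0.1259, -1.3326)
step 3: θ'=-0.8326 (R=1.5000) → pose (1.8805, -0.5296, -0.8326)
step 4: θ'=-1.5826 (R=-1.6667) → pose (2.3143, -1.6709, -1.5826)
step 5: θ'=-0.3326 (R=-1.4000) → pose (1.3715, -0.3311, -0.3326)
step 6: θ'=-0.3326 (straight) → pose (1.4896, -0.3719, -0.3326)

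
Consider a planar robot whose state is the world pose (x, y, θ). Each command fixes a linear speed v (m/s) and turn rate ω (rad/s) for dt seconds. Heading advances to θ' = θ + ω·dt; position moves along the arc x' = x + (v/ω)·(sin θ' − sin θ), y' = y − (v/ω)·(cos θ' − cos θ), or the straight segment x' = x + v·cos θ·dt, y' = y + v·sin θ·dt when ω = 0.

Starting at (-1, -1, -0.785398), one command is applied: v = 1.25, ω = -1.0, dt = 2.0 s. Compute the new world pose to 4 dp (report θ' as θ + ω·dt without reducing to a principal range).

(-1.4480, -3.0554, -2.7854)

θ' = -0.7854 + -1.0·2.0 = -2.7854
R = v/ω = 1.25/-1.0 = -1.2500
x' = -1 + -1.2500·(sin -2.7854 − sin -0.7854) = -1.4480
y' = -1 − -1.2500·(cos -2.7854 − cos -0.7854) = -3.0554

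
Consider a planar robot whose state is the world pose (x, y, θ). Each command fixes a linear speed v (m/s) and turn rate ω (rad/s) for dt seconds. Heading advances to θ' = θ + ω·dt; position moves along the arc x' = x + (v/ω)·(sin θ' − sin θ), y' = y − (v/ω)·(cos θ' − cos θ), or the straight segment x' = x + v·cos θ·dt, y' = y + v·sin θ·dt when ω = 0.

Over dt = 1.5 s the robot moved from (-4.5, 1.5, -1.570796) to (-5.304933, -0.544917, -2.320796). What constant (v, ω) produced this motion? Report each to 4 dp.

v = 1.5000, ω = -0.5000

Δθ = -2.320796 − -1.570796 = -0.750000
ω = Δθ/dt = -0.750000/1.5 = -0.5000
R = −Δy/(cos θ' − cos θ) = -3.0000
v = R·ω = -3.0000·-0.5000 = 1.5000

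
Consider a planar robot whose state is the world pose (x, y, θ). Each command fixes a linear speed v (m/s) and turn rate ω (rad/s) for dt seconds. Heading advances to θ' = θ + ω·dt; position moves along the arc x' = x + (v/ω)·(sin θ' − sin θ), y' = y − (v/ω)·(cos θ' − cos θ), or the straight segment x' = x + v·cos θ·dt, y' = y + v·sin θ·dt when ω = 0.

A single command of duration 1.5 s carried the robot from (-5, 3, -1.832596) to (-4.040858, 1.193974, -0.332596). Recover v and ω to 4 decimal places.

Δθ = -0.332596 − -1.832596 = 1.500000
ω = Δθ/dt = 1.500000/1.5 = 1.0000
R = −Δy/(cos θ' − cos θ) = 1.5000
v = R·ω = 1.5000·1.0000 = 1.5000

v = 1.5000, ω = 1.0000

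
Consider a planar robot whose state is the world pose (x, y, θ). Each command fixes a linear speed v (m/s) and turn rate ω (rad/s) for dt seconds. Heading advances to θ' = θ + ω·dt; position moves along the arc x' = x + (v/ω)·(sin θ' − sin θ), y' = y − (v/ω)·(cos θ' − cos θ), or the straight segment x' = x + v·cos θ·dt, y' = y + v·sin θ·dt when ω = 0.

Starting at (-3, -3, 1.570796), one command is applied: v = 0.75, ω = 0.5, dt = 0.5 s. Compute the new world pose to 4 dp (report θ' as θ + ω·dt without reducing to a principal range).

θ' = 1.5708 + 0.5·0.5 = 1.8208
R = v/ω = 0.75/0.5 = 1.5000
x' = -3 + 1.5000·(sin 1.8208 − sin 1.5708) = -3.0466
y' = -3 − 1.5000·(cos 1.8208 − cos 1.5708) = -2.6289

(-3.0466, -2.6289, 1.8208)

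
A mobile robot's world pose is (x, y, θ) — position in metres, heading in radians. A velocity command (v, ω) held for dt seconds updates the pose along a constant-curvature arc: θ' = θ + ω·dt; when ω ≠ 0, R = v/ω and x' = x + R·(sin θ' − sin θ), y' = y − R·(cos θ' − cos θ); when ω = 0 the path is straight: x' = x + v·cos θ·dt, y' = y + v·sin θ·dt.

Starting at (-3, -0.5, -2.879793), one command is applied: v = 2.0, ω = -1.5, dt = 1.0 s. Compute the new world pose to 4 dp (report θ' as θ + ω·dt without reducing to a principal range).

θ' = -2.8798 + -1.5·1.0 = -4.3798
R = v/ω = 2.0/-1.5 = -1.3333
x' = -3 + -1.3333·(sin -4.3798 − sin -2.8798) = -4.6054
y' = -0.5 − -1.3333·(cos -4.3798 − cos -2.8798) = 0.3526

(-4.6054, 0.3526, -4.3798)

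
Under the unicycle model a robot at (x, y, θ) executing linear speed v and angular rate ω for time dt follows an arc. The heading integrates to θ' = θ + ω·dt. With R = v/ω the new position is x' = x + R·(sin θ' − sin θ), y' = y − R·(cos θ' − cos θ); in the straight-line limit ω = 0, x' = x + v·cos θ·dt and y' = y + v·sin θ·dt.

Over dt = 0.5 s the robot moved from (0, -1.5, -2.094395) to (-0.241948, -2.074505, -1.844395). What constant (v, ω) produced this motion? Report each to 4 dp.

v = 1.2500, ω = 0.5000

Δθ = -1.844395 − -2.094395 = 0.250000
ω = Δθ/dt = 0.250000/0.5 = 0.5000
R = −Δy/(cos θ' − cos θ) = 2.5000
v = R·ω = 2.5000·0.5000 = 1.2500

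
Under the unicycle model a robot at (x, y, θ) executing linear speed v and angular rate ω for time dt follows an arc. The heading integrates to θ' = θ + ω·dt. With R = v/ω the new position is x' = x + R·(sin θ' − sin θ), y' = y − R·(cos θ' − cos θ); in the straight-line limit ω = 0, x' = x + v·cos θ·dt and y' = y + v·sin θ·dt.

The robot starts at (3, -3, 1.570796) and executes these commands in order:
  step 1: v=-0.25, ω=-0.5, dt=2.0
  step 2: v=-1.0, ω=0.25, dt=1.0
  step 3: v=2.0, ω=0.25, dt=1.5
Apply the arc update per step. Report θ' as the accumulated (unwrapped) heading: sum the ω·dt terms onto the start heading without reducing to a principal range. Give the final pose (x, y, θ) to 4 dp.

(3.5952, -1.5371, 1.1958)

step 1: θ'=0.5708 (R=0.5000) → pose (2.7702, -3.4207, 0.5708)
step 2: θ'=0.8208 (R=-4.0000) → pose (2.0046, -4.0601, 0.8208)
step 3: θ'=1.1958 (R=8.0000) → pose (3.5952, -1.5371, 1.1958)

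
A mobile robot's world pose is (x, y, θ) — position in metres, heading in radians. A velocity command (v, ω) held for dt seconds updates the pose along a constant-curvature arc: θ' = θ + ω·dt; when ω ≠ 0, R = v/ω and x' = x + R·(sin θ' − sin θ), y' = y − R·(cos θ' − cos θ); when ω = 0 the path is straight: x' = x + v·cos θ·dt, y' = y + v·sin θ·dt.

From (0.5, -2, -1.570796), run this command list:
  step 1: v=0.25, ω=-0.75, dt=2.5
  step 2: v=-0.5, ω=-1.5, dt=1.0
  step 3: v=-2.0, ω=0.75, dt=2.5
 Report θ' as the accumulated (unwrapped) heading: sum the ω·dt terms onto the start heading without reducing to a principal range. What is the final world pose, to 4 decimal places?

step 1: θ'=-3.4458 (R=-0.3333) → pose (0.0668, -2.3180, -3.4458)
step 2: θ'=-4.9458 (R=0.3333) → pose (0.2913, -2.7132, -4.9458)
step 3: θ'=-3.0708 (R=-2.6667) → pose (3.0743, -5.9899, -3.0708)

(3.0743, -5.9899, -3.0708)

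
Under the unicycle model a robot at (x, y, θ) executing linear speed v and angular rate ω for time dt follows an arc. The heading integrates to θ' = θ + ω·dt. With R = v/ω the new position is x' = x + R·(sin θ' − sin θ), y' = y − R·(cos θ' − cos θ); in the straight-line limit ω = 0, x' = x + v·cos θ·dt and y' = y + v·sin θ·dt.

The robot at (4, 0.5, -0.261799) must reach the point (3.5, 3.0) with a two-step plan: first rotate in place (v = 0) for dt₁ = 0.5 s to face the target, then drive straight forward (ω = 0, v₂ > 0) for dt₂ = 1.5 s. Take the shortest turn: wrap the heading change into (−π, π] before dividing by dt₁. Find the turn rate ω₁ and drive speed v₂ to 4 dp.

heading to target = atan2(3−0.5, 3.5−4) = 1.7682
Δθ = wrap(1.7682 − -0.2618) = 2.0300; ω₁ = Δθ/dt₁ = 4.0600
distance = √((3.5−4)² + (3−0.5)²) = 2.5495; v₂ = distance/dt₂ = 1.6997

ω₁ = 4.0600, v₂ = 1.6997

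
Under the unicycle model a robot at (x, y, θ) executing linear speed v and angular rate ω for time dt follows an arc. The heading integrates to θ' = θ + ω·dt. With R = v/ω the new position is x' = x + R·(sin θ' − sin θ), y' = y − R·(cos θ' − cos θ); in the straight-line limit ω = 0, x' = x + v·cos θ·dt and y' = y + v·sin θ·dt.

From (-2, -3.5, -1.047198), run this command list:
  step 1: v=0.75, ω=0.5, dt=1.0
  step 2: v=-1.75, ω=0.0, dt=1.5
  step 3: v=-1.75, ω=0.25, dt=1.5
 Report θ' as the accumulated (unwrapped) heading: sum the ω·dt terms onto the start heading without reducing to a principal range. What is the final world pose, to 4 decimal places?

(-6.1658, -1.7466, -0.1722)

step 1: θ'=-0.5472 (R=1.5000) → pose (-1.4814, -4.0310, -0.5472)
step 2: θ'=-0.5472 (straight) → pose (-3.7231, -2.6652, -0.5472)
step 3: θ'=-0.1722 (R=-7.0000) → pose (-6.1658, -1.7466, -0.1722)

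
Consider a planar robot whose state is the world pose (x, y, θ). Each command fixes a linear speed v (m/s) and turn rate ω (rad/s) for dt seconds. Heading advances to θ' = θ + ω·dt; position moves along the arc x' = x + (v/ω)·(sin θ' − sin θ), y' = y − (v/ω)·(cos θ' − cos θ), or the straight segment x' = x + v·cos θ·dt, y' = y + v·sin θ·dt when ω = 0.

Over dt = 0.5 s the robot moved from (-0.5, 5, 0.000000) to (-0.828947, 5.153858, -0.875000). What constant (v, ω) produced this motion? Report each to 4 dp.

Δθ = -0.875000 − 0.000000 = -0.875000
ω = Δθ/dt = -0.875000/0.5 = -1.7500
R = Δx/(sin θ' − sin θ) = 0.4286
v = R·ω = 0.4286·-1.7500 = -0.7500

v = -0.7500, ω = -1.7500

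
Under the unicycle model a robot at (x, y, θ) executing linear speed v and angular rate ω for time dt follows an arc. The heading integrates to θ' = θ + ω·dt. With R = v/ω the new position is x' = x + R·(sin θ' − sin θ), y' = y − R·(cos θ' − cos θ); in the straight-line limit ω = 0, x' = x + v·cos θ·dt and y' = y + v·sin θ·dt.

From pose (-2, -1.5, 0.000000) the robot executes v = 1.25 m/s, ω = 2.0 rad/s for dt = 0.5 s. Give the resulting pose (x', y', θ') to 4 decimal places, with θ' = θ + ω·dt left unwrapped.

(-1.4741, -1.2127, 1.0000)

θ' = 0.0000 + 2.0·0.5 = 1.0000
R = v/ω = 1.25/2.0 = 0.6250
x' = -2 + 0.6250·(sin 1.0000 − sin 0.0000) = -1.4741
y' = -1.5 − 0.6250·(cos 1.0000 − cos 0.0000) = -1.2127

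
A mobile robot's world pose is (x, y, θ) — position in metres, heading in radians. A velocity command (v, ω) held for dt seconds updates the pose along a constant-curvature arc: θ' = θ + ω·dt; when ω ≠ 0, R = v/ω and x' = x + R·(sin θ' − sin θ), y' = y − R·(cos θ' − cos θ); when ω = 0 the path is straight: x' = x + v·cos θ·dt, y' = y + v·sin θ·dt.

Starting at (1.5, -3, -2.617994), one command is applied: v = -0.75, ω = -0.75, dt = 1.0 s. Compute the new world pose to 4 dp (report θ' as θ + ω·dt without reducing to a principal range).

θ' = -2.6180 + -0.75·1.0 = -3.3680
R = v/ω = -0.75/-0.75 = 1.0000
x' = 1.5 + 1.0000·(sin -3.3680 − sin -2.6180) = 2.2245
y' = -3 − 1.0000·(cos -3.3680 − cos -2.6180) = -2.8915

(2.2245, -2.8915, -3.3680)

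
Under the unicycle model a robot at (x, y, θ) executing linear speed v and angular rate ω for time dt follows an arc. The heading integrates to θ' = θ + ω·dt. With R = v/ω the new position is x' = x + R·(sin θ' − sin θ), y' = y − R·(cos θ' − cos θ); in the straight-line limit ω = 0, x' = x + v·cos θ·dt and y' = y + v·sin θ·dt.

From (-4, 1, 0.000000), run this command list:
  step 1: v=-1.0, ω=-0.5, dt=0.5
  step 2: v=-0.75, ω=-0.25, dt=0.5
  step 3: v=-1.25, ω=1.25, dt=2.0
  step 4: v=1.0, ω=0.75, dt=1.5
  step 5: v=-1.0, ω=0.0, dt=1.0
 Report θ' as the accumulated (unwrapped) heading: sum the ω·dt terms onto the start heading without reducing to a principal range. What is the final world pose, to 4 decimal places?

step 1: θ'=-0.2500 (R=2.0000) → pose (-4.4948, 1.0622, -0.2500)
step 2: θ'=-0.3750 (R=3.0000) → pose (-4.8514, 1.1774, -0.3750)
step 3: θ'=2.1250 (R=-1.0000) → pose (-6.0680, -0.2794, 2.1250)
step 4: θ'=3.2500 (R=1.3333) → pose (-7.3460, 0.3444, 3.2500)
step 5: θ'=3.2500 (straight) → pose (-6.3519, 0.4526, 3.2500)

(-6.3519, 0.4526, 3.2500)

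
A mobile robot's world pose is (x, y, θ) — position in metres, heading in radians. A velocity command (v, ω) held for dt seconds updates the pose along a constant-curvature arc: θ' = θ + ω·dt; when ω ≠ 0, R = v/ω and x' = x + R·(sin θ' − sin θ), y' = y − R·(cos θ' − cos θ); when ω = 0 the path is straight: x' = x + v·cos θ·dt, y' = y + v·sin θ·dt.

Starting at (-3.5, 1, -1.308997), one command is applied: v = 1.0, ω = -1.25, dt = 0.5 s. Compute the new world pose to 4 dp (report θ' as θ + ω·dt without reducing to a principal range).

θ' = -1.3090 + -1.25·0.5 = -1.9340
R = v/ω = 1.0/-1.25 = -0.8000
x' = -3.5 + -0.8000·(sin -1.9340 − sin -1.3090) = -3.5249
y' = 1 − -0.8000·(cos -1.9340 − cos -1.3090) = 0.5087

(-3.5249, 0.5087, -1.9340)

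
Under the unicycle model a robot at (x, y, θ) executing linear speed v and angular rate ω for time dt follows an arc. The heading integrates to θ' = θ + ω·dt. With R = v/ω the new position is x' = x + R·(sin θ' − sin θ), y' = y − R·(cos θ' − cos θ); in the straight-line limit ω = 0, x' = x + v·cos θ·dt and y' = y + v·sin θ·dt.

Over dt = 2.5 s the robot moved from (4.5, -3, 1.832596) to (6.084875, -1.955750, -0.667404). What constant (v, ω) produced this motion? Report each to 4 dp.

v = 1.0000, ω = -1.0000

Δθ = -0.667404 − 1.832596 = -2.500000
ω = Δθ/dt = -2.500000/2.5 = -1.0000
R = Δx/(sin θ' − sin θ) = -1.0000
v = R·ω = -1.0000·-1.0000 = 1.0000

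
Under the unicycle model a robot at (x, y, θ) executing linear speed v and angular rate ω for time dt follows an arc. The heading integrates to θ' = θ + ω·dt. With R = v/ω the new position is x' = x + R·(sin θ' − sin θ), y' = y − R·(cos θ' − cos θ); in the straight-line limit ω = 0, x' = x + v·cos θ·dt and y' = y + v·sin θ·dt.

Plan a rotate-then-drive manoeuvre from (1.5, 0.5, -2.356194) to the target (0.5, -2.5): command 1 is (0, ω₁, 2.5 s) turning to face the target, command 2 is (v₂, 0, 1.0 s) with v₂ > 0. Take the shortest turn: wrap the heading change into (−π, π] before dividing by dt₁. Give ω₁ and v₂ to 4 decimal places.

ω₁ = 0.1855, v₂ = 3.1623

heading to target = atan2(-2.5−0.5, 0.5−1.5) = -1.8925
Δθ = wrap(-1.8925 − -2.3562) = 0.4636; ω₁ = Δθ/dt₁ = 0.1855
distance = √((0.5−1.5)² + (-2.5−0.5)²) = 3.1623; v₂ = distance/dt₂ = 3.1623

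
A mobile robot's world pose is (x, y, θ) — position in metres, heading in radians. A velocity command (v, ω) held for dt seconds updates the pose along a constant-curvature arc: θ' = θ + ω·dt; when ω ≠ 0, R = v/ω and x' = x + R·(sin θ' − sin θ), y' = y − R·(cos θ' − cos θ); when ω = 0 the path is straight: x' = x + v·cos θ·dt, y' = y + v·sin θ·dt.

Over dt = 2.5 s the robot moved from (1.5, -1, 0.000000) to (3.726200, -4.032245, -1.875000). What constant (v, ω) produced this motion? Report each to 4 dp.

v = 1.7500, ω = -0.7500

Δθ = -1.875000 − 0.000000 = -1.875000
ω = Δθ/dt = -1.875000/2.5 = -0.7500
R = −Δy/(cos θ' − cos θ) = -2.3333
v = R·ω = -2.3333·-0.7500 = 1.7500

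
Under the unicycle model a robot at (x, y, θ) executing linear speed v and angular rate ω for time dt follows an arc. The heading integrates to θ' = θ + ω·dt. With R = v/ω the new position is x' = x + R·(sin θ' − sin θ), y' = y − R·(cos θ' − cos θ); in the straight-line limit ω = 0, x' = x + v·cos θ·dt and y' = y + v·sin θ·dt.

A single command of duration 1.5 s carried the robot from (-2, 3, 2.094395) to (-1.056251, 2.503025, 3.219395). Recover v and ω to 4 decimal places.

Δθ = 3.219395 − 2.094395 = 1.125000
ω = Δθ/dt = 1.125000/1.5 = 0.7500
R = Δx/(sin θ' − sin θ) = -1.0000
v = R·ω = -1.0000·0.7500 = -0.7500

v = -0.7500, ω = 0.7500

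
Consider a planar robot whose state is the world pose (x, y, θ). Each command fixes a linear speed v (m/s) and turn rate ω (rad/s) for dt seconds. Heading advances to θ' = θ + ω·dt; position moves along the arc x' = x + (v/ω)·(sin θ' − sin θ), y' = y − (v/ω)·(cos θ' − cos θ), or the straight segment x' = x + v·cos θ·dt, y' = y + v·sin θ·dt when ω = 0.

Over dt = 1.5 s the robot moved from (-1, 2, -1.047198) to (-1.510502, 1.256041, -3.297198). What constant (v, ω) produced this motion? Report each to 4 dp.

v = 0.7500, ω = -1.5000

Δθ = -3.297198 − -1.047198 = -2.250000
ω = Δθ/dt = -2.250000/1.5 = -1.5000
R = −Δy/(cos θ' − cos θ) = -0.5000
v = R·ω = -0.5000·-1.5000 = 0.7500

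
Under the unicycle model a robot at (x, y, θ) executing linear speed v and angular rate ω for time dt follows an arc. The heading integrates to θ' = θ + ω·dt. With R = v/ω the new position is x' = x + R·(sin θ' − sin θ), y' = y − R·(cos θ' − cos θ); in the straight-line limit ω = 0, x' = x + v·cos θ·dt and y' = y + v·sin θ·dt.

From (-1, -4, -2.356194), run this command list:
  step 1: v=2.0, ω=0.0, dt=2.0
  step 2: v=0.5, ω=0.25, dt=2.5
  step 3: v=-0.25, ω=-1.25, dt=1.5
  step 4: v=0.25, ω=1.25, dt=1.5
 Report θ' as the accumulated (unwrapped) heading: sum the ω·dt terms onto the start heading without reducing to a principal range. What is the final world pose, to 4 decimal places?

step 1: θ'=-2.3562 (straight) → pose (-3.8284, -6.8284, -2.3562)
step 2: θ'=-1.7312 (R=2.0000) → pose (-4.3885, -7.9232, -1.7312)
step 3: θ'=-3.6062 (R=0.2000) → pose (-4.1015, -7.7764, -3.6062)
step 4: θ'=-1.7312 (R=0.2000) → pose (-4.3885, -7.9232, -1.7312)

(-4.3885, -7.9232, -1.7312)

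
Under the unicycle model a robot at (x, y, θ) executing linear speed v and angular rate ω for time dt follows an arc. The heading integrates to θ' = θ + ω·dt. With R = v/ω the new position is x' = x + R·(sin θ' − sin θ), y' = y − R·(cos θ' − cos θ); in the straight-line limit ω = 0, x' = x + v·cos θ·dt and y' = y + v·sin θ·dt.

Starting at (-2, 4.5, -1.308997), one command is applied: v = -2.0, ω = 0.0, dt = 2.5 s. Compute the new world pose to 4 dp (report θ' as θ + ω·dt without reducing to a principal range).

(-3.2941, 9.3296, -1.3090)

θ' = -1.3090 + 0.0·2.5 = -1.3090
ω = 0 → straight: x' = -2 + -2.0·cos(-1.3090)·2.5 = -3.2941
y' = 4.5 + -2.0·sin(-1.3090)·2.5 = 9.3296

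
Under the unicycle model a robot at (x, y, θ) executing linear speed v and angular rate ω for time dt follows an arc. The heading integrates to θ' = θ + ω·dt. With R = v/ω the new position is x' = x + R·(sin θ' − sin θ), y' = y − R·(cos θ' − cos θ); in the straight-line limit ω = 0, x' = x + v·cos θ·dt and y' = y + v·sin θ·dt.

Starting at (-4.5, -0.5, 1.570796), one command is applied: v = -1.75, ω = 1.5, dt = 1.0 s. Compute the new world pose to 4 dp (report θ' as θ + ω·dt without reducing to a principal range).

θ' = 1.5708 + 1.5·1.0 = 3.0708
R = v/ω = -1.75/1.5 = -1.1667
x' = -4.5 + -1.1667·(sin 3.0708 − sin 1.5708) = -3.4159
y' = -0.5 − -1.1667·(cos 3.0708 − cos 1.5708) = -1.6637

(-3.4159, -1.6637, 3.0708)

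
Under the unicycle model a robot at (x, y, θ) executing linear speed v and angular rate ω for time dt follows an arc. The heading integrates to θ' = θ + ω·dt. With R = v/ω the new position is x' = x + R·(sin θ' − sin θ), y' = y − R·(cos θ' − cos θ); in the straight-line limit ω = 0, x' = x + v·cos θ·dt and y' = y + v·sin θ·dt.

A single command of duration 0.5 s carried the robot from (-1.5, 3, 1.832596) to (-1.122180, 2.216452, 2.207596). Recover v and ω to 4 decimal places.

v = -1.7500, ω = 0.7500

Δθ = 2.207596 − 1.832596 = 0.375000
ω = Δθ/dt = 0.375000/0.5 = 0.7500
R = −Δy/(cos θ' − cos θ) = -2.3333
v = R·ω = -2.3333·0.7500 = -1.7500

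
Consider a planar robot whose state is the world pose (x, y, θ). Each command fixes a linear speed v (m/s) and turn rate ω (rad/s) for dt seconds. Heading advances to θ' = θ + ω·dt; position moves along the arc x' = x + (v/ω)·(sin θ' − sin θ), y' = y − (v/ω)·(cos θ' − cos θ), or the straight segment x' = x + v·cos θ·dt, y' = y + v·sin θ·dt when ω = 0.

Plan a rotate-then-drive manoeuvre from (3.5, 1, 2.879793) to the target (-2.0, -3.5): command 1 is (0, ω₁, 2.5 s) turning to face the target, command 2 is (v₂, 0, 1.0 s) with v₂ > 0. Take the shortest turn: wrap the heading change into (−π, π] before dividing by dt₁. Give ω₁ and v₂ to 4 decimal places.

heading to target = atan2(-3.5−1, -2−3.5) = -2.4559
Δθ = wrap(-2.4559 − 2.8798) = 0.9475; ω₁ = Δθ/dt₁ = 0.3790
distance = √((-2−3.5)² + (-3.5−1)²) = 7.1063; v₂ = distance/dt₂ = 7.1063

ω₁ = 0.3790, v₂ = 7.1063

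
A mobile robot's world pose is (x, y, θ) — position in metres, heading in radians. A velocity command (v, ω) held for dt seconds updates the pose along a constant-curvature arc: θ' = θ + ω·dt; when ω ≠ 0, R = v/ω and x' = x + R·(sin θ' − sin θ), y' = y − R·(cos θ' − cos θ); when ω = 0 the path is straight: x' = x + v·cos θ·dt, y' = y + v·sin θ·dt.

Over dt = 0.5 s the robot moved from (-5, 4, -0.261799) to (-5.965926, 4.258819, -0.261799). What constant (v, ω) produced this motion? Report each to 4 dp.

Δθ = -0.261799 − -0.261799 = 0.000000
ω = Δθ/dt = 0.000000/0.5 = 0.0000
ω = 0 → v = (Δx·cos θ + Δy·sin θ)/dt = -2.0000

v = -2.0000, ω = 0.0000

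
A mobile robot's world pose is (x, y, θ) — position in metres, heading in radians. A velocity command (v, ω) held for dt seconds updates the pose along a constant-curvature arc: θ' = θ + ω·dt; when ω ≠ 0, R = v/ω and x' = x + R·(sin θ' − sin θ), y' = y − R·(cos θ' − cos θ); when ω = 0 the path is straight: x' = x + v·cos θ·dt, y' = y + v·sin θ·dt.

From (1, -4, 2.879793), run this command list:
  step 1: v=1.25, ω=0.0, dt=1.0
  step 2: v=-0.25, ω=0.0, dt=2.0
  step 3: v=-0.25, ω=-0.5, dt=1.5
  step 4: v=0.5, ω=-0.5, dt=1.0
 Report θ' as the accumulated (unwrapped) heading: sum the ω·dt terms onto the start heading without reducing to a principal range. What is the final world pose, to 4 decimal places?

(0.4196, -3.5523, 1.6298)

step 1: θ'=2.8798 (straight) → pose (-0.2074, -3.6765, 2.8798)
step 2: θ'=2.8798 (straight) → pose (0.2756, -3.8059, 2.8798)
step 3: θ'=2.1298 (R=0.5000) → pose (0.5700, -4.0237, 2.1298)
step 4: θ'=1.6298 (R=-1.0000) → pose (0.4196, -3.5523, 1.6298)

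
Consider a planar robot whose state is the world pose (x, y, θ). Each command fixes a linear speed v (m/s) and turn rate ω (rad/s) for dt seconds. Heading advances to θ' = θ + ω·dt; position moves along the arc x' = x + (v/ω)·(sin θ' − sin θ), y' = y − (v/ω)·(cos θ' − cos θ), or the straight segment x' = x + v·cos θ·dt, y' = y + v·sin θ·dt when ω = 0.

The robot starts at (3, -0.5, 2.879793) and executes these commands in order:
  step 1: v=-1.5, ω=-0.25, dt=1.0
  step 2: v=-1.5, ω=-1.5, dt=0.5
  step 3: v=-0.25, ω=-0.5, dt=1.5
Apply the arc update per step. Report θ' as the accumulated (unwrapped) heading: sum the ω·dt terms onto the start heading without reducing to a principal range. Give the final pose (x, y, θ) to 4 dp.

step 1: θ'=2.6298 (R=6.0000) → pose (4.3856, -1.0644, 2.6298)
step 2: θ'=1.8798 (R=1.0000) → pose (4.8485, -1.6321, 1.8798)
step 3: θ'=1.1298 (R=0.5000) → pose (4.8243, -1.9976, 1.1298)

(4.8243, -1.9976, 1.1298)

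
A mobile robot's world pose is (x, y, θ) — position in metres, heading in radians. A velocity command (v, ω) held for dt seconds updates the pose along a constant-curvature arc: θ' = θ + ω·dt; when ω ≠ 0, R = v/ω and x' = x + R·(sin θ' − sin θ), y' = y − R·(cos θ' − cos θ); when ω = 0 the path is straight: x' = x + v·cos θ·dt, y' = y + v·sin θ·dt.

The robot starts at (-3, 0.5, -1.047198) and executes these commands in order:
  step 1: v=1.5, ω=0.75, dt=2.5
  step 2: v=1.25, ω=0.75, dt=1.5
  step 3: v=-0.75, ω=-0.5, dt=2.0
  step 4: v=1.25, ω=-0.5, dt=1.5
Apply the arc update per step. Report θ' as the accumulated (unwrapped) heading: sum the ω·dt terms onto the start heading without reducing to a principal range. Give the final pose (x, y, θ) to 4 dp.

(1.8888, 1.4678, 0.2028)

step 1: θ'=0.8278 (R=2.0000) → pose (0.2049, 0.1470, 0.8278)
step 2: θ'=1.9528 (R=1.6667) → pose (0.5241, 1.8958, 1.9528)
step 3: θ'=0.9528 (R=1.5000) → pose (0.3547, 0.4675, 0.9528)
step 4: θ'=0.2028 (R=-2.5000) → pose (1.8888, 1.4678, 0.2028)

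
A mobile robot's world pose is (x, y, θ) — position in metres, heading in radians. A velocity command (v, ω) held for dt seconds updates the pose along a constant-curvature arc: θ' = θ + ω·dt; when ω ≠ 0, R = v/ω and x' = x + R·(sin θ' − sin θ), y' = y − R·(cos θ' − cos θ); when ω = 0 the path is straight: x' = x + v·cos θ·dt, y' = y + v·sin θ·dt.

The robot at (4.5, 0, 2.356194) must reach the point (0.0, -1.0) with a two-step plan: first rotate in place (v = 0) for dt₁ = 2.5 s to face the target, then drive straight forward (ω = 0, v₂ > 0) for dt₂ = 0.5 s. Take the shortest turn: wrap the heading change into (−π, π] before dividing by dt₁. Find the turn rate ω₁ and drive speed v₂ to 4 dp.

ω₁ = 0.4016, v₂ = 9.2195

heading to target = atan2(-1−0, 0−4.5) = -2.9229
Δθ = wrap(-2.9229 − 2.3562) = 1.0041; ω₁ = Δθ/dt₁ = 0.4016
distance = √((0−4.5)² + (-1−0)²) = 4.6098; v₂ = distance/dt₂ = 9.2195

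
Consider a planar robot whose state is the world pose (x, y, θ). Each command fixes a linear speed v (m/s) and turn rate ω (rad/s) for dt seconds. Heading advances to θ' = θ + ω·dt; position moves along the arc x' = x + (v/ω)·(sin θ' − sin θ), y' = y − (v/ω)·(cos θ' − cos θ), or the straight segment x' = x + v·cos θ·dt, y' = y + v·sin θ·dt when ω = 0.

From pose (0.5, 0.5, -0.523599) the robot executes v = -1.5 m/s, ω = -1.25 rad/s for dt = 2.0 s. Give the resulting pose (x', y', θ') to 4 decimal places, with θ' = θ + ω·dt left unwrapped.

(0.9587, 2.7309, -3.0236)

θ' = -0.5236 + -1.25·2.0 = -3.0236
R = v/ω = -1.5/-1.25 = 1.2000
x' = 0.5 + 1.2000·(sin -3.0236 − sin -0.5236) = 0.9587
y' = 0.5 − 1.2000·(cos -3.0236 − cos -0.5236) = 2.7309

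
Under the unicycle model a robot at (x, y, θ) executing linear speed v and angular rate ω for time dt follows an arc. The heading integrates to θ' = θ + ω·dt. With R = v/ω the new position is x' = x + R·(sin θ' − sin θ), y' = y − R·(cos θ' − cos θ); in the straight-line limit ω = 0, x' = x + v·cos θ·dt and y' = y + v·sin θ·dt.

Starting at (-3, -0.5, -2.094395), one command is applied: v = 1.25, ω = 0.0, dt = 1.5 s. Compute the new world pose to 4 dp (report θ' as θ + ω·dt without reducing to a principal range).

(-3.9375, -2.1238, -2.0944)

θ' = -2.0944 + 0.0·1.5 = -2.0944
ω = 0 → straight: x' = -3 + 1.25·cos(-2.0944)·1.5 = -3.9375
y' = -0.5 + 1.25·sin(-2.0944)·1.5 = -2.1238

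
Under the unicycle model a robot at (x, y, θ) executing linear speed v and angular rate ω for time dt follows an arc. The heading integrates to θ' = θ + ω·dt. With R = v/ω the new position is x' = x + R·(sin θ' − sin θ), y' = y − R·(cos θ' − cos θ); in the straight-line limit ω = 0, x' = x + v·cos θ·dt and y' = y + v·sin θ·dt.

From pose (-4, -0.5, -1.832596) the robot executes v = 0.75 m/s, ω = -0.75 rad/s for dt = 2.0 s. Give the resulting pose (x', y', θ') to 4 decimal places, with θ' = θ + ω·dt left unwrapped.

(-5.1558, -1.2230, -3.3326)

θ' = -1.8326 + -0.75·2.0 = -3.3326
R = v/ω = 0.75/-0.75 = -1.0000
x' = -4 + -1.0000·(sin -3.3326 − sin -1.8326) = -5.1558
y' = -0.5 − -1.0000·(cos -3.3326 − cos -1.8326) = -1.2230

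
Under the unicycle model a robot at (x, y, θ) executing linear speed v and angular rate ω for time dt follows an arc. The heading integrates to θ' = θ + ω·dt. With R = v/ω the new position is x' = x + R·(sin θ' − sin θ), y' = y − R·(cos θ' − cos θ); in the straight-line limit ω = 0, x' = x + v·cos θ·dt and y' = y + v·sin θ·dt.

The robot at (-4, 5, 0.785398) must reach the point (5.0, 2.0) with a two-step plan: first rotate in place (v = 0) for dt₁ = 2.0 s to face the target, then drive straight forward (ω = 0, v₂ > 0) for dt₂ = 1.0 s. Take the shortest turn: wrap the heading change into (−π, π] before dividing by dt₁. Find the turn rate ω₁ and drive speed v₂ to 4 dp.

heading to target = atan2(2−5, 5−-4) = -0.3218
Δθ = wrap(-0.3218 − 0.7854) = -1.1071; ω₁ = Δθ/dt₁ = -0.5536
distance = √((5−-4)² + (2−5)²) = 9.4868; v₂ = distance/dt₂ = 9.4868

ω₁ = -0.5536, v₂ = 9.4868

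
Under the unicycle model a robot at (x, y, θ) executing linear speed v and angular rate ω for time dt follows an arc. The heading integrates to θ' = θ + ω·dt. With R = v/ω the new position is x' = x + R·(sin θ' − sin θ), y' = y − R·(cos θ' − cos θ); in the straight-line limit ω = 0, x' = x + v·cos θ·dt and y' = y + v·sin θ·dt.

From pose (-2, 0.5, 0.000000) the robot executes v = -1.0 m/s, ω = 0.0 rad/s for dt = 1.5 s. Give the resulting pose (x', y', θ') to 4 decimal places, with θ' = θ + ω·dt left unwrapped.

θ' = 0.0000 + 0.0·1.5 = 0.0000
ω = 0 → straight: x' = -2 + -1.0·cos(0.0000)·1.5 = -3.5000
y' = 0.5 + -1.0·sin(0.0000)·1.5 = 0.5000

(-3.5000, 0.5000, 0.0000)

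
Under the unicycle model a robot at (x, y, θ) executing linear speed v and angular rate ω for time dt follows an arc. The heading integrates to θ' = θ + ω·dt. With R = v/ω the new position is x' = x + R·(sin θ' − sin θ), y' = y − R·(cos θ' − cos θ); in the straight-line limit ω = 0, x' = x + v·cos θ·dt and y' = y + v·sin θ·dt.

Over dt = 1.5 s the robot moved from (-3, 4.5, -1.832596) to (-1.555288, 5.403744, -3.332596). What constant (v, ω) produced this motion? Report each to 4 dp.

Δθ = -3.332596 − -1.832596 = -1.500000
ω = Δθ/dt = -1.500000/1.5 = -1.0000
R = Δx/(sin θ' − sin θ) = 1.2500
v = R·ω = 1.2500·-1.0000 = -1.2500

v = -1.2500, ω = -1.0000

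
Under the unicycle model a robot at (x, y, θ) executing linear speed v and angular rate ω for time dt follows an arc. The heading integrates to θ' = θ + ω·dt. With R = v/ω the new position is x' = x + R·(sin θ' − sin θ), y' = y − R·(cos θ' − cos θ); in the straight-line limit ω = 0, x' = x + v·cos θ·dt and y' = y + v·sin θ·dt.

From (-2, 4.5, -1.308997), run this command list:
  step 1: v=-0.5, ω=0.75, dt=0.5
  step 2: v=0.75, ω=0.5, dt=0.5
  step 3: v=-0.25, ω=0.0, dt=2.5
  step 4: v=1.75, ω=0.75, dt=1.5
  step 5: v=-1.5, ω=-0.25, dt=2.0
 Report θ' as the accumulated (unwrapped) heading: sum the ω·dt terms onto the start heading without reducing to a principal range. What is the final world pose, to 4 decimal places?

(-2.7787, 3.9829, -0.0590)

step 1: θ'=-0.9340 (R=-0.6667) → pose (-2.1079, 4.7239, -0.9340)
step 2: θ'=-0.6840 (R=1.5000) → pose (-1.8498, 4.4532, -0.6840)
step 3: θ'=-0.6840 (straight) → pose (-2.3342, 4.8482, -0.6840)
step 4: θ'=0.4410 (R=2.3333) → pose (0.1362, 4.5465, 0.4410)
step 5: θ'=-0.0590 (R=6.0000) → pose (-2.7787, 3.9829, -0.0590)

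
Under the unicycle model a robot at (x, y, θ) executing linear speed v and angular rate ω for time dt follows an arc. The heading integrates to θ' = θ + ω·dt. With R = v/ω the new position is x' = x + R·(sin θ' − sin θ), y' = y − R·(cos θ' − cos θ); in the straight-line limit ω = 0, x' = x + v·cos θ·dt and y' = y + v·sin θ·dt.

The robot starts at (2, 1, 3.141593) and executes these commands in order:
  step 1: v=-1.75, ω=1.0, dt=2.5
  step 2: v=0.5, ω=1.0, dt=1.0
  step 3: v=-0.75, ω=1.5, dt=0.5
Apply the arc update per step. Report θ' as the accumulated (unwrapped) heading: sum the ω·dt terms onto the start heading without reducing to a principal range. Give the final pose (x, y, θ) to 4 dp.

step 1: θ'=5.6416 (R=-1.7500) → pose (3.0473, 4.1520, 5.6416)
step 2: θ'=6.6416 (R=0.5000) → pose (3.5220, 4.0843, 6.6416)
step 3: θ'=7.3916 (R=-0.5000) → pose (3.2498, 3.8392, 7.3916)

(3.2498, 3.8392, 7.3916)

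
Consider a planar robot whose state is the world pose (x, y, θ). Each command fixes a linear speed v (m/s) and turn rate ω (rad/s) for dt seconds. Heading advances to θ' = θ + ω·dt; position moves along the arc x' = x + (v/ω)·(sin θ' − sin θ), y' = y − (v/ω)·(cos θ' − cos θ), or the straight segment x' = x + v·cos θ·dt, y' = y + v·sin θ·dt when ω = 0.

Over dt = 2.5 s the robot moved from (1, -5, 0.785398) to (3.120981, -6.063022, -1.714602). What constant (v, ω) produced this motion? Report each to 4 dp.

v = 1.2500, ω = -1.0000

Δθ = -1.714602 − 0.785398 = -2.500000
ω = Δθ/dt = -2.500000/2.5 = -1.0000
R = Δx/(sin θ' − sin θ) = -1.2500
v = R·ω = -1.2500·-1.0000 = 1.2500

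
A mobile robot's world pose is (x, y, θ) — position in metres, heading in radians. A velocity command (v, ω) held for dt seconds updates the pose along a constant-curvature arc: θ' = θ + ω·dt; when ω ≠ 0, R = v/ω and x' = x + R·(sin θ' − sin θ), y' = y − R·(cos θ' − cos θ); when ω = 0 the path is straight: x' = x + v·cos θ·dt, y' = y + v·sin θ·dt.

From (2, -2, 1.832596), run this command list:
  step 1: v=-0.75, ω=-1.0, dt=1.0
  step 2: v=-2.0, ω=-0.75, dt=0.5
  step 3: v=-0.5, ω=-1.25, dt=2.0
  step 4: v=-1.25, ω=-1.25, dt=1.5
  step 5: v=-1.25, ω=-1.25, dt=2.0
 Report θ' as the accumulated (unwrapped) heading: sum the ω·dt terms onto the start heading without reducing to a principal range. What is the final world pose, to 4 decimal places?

step 1: θ'=0.8326 (R=0.7500) → pose (1.8303, -2.6988, 0.8326)
step 2: θ'=0.4576 (R=2.6667) → pose (1.0359, -3.2966, 0.4576)
step 3: θ'=-2.0424 (R=0.4000) → pose (0.5029, -2.7560, -2.0424)
step 4: θ'=-3.9174 (R=1.0000) → pose (2.0940, -2.4965, -3.9174)
step 5: θ'=-6.4174 (R=1.0000) → pose (1.2599, -4.2013, -6.4174)

(1.2599, -4.2013, -6.4174)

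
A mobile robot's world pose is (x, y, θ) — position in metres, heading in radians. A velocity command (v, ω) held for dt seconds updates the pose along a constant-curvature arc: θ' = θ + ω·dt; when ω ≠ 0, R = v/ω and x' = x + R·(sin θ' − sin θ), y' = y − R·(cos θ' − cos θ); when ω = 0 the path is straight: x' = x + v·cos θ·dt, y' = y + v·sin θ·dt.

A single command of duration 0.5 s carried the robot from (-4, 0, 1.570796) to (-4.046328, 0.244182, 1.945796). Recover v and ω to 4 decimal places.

Δθ = 1.945796 − 1.570796 = 0.375000
ω = Δθ/dt = 0.375000/0.5 = 0.7500
R = −Δy/(cos θ' − cos θ) = 0.6667
v = R·ω = 0.6667·0.7500 = 0.5000

v = 0.5000, ω = 0.7500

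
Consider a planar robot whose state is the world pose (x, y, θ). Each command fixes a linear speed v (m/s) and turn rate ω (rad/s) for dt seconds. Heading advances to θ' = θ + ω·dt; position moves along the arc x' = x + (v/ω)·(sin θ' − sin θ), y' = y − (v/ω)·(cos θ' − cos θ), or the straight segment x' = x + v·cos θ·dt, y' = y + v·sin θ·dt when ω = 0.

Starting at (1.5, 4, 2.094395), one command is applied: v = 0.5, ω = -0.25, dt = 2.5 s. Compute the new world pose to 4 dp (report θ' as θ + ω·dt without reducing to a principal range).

(1.2423, 5.2025, 1.4694)

θ' = 2.0944 + -0.25·2.5 = 1.4694
R = v/ω = 0.5/-0.25 = -2.0000
x' = 1.5 + -2.0000·(sin 1.4694 − sin 2.0944) = 1.2423
y' = 4 − -2.0000·(cos 1.4694 − cos 2.0944) = 5.2025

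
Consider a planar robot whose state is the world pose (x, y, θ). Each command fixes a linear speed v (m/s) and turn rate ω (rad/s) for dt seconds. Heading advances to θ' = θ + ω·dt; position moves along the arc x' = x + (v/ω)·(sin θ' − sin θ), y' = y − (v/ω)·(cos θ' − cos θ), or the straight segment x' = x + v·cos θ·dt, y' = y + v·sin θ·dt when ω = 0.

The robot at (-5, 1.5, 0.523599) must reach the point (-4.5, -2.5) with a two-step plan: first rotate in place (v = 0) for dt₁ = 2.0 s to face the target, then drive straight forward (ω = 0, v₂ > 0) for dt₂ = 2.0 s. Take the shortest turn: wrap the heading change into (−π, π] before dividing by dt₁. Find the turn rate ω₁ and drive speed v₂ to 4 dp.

heading to target = atan2(-2.5−1.5, -4.5−-5) = -1.4464
Δθ = wrap(-1.4464 − 0.5236) = -1.9700; ω₁ = Δθ/dt₁ = -0.9850
distance = √((-4.5−-5)² + (-2.5−1.5)²) = 4.0311; v₂ = distance/dt₂ = 2.0156

ω₁ = -0.9850, v₂ = 2.0156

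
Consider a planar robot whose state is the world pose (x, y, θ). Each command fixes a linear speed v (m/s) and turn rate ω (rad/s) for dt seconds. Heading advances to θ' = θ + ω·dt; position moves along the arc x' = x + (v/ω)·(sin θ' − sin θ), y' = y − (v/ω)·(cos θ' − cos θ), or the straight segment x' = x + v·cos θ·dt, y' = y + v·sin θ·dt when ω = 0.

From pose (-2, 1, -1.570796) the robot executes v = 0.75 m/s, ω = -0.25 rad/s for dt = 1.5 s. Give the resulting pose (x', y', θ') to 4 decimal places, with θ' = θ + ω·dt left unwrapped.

θ' = -1.5708 + -0.25·1.5 = -1.9458
R = v/ω = 0.75/-0.25 = -3.0000
x' = -2 + -3.0000·(sin -1.9458 − sin -1.5708) = -2.2085
y' = 1 − -3.0000·(cos -1.9458 − cos -1.5708) = -0.0988

(-2.2085, -0.0988, -1.9458)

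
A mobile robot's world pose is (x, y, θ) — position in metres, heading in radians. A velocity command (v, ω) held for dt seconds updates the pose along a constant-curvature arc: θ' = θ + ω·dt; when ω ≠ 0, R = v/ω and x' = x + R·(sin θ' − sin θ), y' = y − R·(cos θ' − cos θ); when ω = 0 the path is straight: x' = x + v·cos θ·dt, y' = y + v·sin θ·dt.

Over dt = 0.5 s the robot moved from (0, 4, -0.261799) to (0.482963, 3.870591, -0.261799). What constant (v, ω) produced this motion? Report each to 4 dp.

v = 1.0000, ω = 0.0000

Δθ = -0.261799 − -0.261799 = 0.000000
ω = Δθ/dt = 0.000000/0.5 = 0.0000
ω = 0 → v = (Δx·cos θ + Δy·sin θ)/dt = 1.0000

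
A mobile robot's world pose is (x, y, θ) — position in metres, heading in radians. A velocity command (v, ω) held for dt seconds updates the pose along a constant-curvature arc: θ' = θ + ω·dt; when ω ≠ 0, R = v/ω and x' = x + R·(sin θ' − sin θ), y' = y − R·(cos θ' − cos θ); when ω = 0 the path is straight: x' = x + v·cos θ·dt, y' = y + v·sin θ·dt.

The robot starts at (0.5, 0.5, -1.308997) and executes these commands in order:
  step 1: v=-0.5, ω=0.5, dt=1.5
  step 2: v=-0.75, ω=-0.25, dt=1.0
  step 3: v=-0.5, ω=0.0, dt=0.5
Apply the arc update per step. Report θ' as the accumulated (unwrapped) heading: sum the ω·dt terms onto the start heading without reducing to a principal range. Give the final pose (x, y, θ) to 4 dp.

(-0.6879, 1.7426, -0.8090)

step 1: θ'=-0.5590 (R=-1.0000) → pose (0.0644, 1.0890, -0.5590)
step 2: θ'=-0.8090 (R=3.0000) → pose (-0.5154, 1.5617, -0.8090)
step 3: θ'=-0.8090 (straight) → pose (-0.6879, 1.7426, -0.8090)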